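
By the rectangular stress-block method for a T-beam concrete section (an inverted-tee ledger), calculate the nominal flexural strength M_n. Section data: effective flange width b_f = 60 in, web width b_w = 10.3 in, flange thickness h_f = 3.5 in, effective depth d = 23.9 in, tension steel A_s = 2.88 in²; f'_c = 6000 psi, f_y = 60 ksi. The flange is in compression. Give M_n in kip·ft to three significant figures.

M_n ≈ 340 kip·ft

Tension: T = A_s f_y = 2.88 × 60 = 172.8 kips.
Try a within the flange: a = T/(0.85 f'_c b_f) = 172.8/(0.85 × 6 × 60) = 0.565 in.
Since a = 0.565 ≤ h_f = 3.5 in, the stress block lies entirely in the flange; analyse as a rectangular beam of width b_f.
M_n = T(d − a/2) = 172.8 × (23.9 − 0.2825) = 4081.1 kip·in.
M_n = 4081.1/12 = 340.09 kip·ft.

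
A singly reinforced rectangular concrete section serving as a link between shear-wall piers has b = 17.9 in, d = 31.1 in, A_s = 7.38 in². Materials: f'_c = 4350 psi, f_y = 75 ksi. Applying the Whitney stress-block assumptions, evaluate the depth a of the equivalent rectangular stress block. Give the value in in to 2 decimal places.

T = A_s f_y = 7.38 × 75 = 553.5 kips.
a = T/(0.85 f'_c b) = 553.5/(0.85 × 4.35 × 17.9) = 8.36 in.

a ≈ 8.36 in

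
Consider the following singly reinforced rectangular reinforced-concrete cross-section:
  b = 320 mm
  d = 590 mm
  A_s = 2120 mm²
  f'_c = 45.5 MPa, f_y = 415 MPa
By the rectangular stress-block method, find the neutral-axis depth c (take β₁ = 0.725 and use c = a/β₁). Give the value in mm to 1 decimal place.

c ≈ 98.1 mm

T = A_s f_y = 2120 × 415 = 879800 N = 879.8 kN.
Setting C = 0.85 f'_c a b equal to T: a = 879800/(0.85 × 45.5 × 320) = 71.089 mm.
With β₁ = 0.725, c = a/β₁ = 71.089/0.725 = 98.1 mm.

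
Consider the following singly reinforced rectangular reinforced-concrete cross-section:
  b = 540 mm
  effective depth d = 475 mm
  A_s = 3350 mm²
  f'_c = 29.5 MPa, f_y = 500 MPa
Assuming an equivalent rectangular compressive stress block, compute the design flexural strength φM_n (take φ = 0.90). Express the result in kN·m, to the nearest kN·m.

φM_n ≈ 623 kN·m

T = A_s f_y = 3350 × 500 = 1675000 N = 1675 kN.
From C = T: a = T/(0.85 f'_c b) = 1675000/(0.85 × 29.5 × 540) = 123.70 mm.
M_n = T(d − a/2) = 1675 kN × (475 − 61.85) mm = 692.03 kN·m.
φM_n = 0.90 × 692.03 = 622.83 kN·m.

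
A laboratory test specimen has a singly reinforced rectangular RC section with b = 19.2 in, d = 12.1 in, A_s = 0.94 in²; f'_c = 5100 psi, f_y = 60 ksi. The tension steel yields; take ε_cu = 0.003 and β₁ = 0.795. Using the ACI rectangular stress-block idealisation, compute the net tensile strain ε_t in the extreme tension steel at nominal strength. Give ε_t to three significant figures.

a = A_s f_y/(0.85 f'_c b) = 0.678 in.
β₁ = 0.795, so c = a/β₁ = 0.678/0.795 = 0.853 in.
From the linear strain diagram with ε_cu = 0.003: ε_t = 0.003 (d − c)/c = 0.003 × (12.1 − 0.853)/0.853 = 0.0396.
Since ε_t ≥ 0.005, the section is tension-controlled.

ε_t ≈ 0.0396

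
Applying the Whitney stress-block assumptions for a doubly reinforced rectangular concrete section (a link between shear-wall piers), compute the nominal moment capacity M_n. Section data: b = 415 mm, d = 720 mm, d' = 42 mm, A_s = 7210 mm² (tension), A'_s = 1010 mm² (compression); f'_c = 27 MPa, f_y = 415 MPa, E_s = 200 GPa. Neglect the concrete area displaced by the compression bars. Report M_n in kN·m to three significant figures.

Assume both tension and compression steel yield.
Net tension couple steel: A_s − A'_s = 6200 mm².
a = (A_s − A'_s) f_y / (0.85 f'_c b) = 2573000/(0.85 × 27 × 415) = 270.15 mm.
c = a/β₁ = 270.15/0.85 = 317.82 mm; ε'_s = 0.003(c − d')/c = 0.0026 ≥ f_y/E_s = 0.0021, so compression steel does yield.
M_n = (A_s − A'_s) f_y (d − a/2) + A'_s f_y (d − d') = [2573000 × (720 − 135.075) + 419150 × (720 − 42)] × 10⁻⁶ = 1505.01 + 284.18 = 1789.19 kN·m.

M_n ≈ 1790 kN·m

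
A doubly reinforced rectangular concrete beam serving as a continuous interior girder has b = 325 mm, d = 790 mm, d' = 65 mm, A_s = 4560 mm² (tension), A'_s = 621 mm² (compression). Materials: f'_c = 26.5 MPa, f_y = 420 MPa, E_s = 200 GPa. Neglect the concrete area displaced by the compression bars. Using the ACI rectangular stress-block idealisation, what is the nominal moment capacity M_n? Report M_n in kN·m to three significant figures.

M_n ≈ 1310 kN·m

Assume both tension and compression steel yield.
Net tension couple steel: A_s − A'_s = 3939 mm².
a = (A_s − A'_s) f_y / (0.85 f'_c b) = 1654380/(0.85 × 26.5 × 325) = 225.99 mm.
c = a/β₁ = 225.99/0.85 = 265.87 mm; ε'_s = 0.003(c − d')/c = 0.0023 ≥ f_y/E_s = 0.0021, so compression steel does yield.
M_n = (A_s − A'_s) f_y (d − a/2) + A'_s f_y (d − d') = [1654380 × (790 − 112.995) + 260820 × (790 − 65)] × 10⁻⁶ = 1120.02 + 189.09 = 1309.11 kN·m.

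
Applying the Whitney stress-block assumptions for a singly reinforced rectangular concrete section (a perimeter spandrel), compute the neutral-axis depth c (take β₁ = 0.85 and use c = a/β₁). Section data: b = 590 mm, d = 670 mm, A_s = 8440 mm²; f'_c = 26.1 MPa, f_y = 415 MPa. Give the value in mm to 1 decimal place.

c ≈ 314.8 mm

T = A_s f_y = 8440 × 415 = 3502600 N = 3502.6 kN.
Setting C = 0.85 f'_c a b equal to T: a = 3502600/(0.85 × 26.1 × 590) = 267.596 mm.
With β₁ = 0.85, c = a/β₁ = 267.596/0.85 = 314.8 mm.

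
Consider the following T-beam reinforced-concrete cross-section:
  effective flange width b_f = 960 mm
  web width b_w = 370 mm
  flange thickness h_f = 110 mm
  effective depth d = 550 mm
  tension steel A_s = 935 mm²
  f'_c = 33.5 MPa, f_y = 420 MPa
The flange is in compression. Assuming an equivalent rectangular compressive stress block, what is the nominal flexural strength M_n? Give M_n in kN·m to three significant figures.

Tension: T = A_s f_y = 935 × 420 = 392700 N.
Try a within the flange: a = T/(0.85 f'_c b_f) = 392700/(0.85 × 33.5 × 960) = 14.37 mm.
Since a = 14.37 ≤ h_f = 110 mm, the stress block lies entirely in the flange; analyse as a rectangular beam of width b_f.
M_n = T(d − a/2) = 392700 × (550 − 7.185) = 213.16 × 10⁶ N·mm.
M_n = 213.16 kN·m.

M_n ≈ 213 kN·m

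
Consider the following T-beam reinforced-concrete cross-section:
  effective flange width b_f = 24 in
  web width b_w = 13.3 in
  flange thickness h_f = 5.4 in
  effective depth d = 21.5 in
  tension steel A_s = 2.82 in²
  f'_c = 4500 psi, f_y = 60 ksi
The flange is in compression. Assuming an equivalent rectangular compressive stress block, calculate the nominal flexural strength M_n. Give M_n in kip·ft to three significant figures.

Tension: T = A_s f_y = 2.82 × 60 = 169.2 kips.
Try a within the flange: a = T/(0.85 f'_c b_f) = 169.2/(0.85 × 4.5 × 24) = 1.843 in.
Since a = 1.843 ≤ h_f = 5.4 in, the stress block lies entirely in the flange; analyse as a rectangular beam of width b_f.
M_n = T(d − a/2) = 169.2 × (21.5 − 0.9215) = 3481.9 kip·in.
M_n = 3481.9/12 = 290.16 kip·ft.

M_n ≈ 290 kip·ft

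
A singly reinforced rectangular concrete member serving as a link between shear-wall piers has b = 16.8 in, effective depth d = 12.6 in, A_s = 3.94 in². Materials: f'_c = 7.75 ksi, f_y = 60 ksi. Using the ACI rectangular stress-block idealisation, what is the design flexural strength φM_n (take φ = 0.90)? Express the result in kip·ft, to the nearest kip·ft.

T = A_s f_y = 3.94 × 60 = 236.4 kips.
a = T/(0.85 f'_c b) = 236.4/(0.85 × 7.75 × 16.8) = 2.136 in.
M_n = T(d − a/2) = 236.4 × (12.6 − 1.068) = 2726.2 kip·in = 2726.2/12 = 227.18 kip·ft.
φM_n = 0.90 × 227.18 = 204.46 kip·ft.

φM_n ≈ 204 kip·ft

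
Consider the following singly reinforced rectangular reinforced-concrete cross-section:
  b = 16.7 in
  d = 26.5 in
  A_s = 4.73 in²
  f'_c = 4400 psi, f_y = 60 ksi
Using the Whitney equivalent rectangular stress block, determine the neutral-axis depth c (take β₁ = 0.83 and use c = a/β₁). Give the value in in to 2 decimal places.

T = A_s f_y = 4.73 × 60 = 283.8 kips.
a = T/(0.85 f'_c b) = 283.8/(0.85 × 4.4 × 16.7) = 4.5439 in.
With β₁ = 0.83, c = a/β₁ = 4.5439/0.83 = 5.47 in.

c ≈ 5.47 in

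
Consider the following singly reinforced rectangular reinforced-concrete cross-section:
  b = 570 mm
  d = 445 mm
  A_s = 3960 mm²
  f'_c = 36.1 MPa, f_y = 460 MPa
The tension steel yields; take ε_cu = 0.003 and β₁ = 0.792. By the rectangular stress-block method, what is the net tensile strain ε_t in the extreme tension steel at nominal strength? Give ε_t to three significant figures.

a = A_s f_y/(0.85 f'_c b) = 104.15 mm.
β₁ = 0.792, so c = a/β₁ = 104.15/0.792 = 131.50 mm.
From the linear strain diagram with ε_cu = 0.003: ε_t = 0.003 (d − c)/c = 0.003 × (445 − 131.50)/131.50 = 0.00715.
Since ε_t ≥ 0.005, the section is tension-controlled.

ε_t ≈ 0.00715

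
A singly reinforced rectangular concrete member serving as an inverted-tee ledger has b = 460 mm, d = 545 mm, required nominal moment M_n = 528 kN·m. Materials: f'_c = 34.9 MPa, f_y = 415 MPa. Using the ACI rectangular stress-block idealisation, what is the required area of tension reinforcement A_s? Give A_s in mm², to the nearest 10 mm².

A_s ≈ 2510 mm²

With M_n = 0.85 f'_c a b (d − a/2), solve the quadratic for a:
a = d − √(d² − 2M_n/(0.85 f'_c b)) = 545 − √(545² − 2 × 528×10⁶/(0.85 × 34.9 × 460)) = 76.34 mm.
A_s = 0.85 f'_c a b / f_y = 0.85 × 34.9 × 76.34 × 460 / 415 = 2510.2 mm².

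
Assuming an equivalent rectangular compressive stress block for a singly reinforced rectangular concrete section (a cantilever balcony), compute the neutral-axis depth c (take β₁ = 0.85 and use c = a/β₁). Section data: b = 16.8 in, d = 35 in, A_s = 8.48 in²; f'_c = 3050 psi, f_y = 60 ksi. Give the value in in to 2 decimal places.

T = A_s f_y = 8.48 × 60 = 508.8 kips.
a = T/(0.85 f'_c b) = 508.8/(0.85 × 3.05 × 16.8) = 11.6820 in.
With β₁ = 0.85, c = a/β₁ = 11.6820/0.85 = 13.74 in.

c ≈ 13.74 in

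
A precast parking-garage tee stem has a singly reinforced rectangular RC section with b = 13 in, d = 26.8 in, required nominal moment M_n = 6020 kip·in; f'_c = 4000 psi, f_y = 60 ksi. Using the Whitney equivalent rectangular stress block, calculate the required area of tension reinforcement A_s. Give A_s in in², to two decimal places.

From M_n = 0.85 f'_c a b (d − a/2):
a = d − √(d² − 2M_n/(0.85 f'_c b)) = 26.8 − √(26.8² − 2 × 6020/(0.85 × 4 × 13)) = 5.685 in.
A_s = 0.85 f'_c a b / f_y = 0.85 × 4 × 5.685 × 13 / 60 = 4.188 in².

A_s ≈ 4.19 in²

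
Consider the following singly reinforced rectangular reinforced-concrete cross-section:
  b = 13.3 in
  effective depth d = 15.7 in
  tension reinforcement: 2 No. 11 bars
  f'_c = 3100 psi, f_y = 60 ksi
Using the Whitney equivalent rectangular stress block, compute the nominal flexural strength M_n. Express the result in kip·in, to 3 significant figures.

A_s = 2 × 1.56 = 3.12 in².
T = A_s f_y = 3.12 × 60 = 187.2 kips.
a = T/(0.85 f'_c b) = 187.2/(0.85 × 3.1 × 13.3) = 5.342 in.
M_n = T(d − a/2) = 187.2 × (15.7 − 2.671) = 2439.0 kip·in.

M_n ≈ 2440 kip·in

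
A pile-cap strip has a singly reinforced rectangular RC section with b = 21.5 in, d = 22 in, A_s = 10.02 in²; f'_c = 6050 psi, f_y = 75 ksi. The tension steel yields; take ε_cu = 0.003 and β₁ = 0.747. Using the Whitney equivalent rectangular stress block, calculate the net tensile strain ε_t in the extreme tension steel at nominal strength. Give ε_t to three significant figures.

ε_t ≈ 0.00425

a = A_s f_y/(0.85 f'_c b) = 6.797 in.
β₁ = 0.747, so c = a/β₁ = 6.797/0.747 = 9.099 in.
From the linear strain diagram with ε_cu = 0.003: ε_t = 0.003 (d − c)/c = 0.003 × (22 − 9.099)/9.099 = 0.00425.
ε_t is between 0.004 and 0.005 — transition zone.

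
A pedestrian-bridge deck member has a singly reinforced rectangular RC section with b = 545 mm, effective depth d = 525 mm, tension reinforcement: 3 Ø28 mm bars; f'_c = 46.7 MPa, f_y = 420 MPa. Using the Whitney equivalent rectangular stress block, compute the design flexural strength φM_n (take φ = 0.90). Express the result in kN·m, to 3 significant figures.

A_s = 3 × 616 = 1848 mm².
T = A_s f_y = 1848 × 420 = 776160 N = 776.16 kN.
From C = T: a = T/(0.85 f'_c b) = 776160/(0.85 × 46.7 × 545) = 35.88 mm.
M_n = T(d − a/2) = 776.16 kN × (525 − 17.94) mm = 393.56 kN·m.
φM_n = 0.90 × 393.56 = 354.20 kN·m.

φM_n ≈ 354 kN·m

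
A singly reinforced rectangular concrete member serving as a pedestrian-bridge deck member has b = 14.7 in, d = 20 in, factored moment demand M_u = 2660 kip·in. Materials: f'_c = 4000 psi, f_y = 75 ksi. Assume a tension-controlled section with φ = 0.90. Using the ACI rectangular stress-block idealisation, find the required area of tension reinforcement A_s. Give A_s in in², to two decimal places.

A_s ≈ 2.14 in²

M_n = M_u/φ = 2660/0.90 = 2955.56 kip·in.
From M_n = 0.85 f'_c a b (d − a/2):
a = d − √(d² − 2M_n/(0.85 f'_c b)) = 20 − √(20² − 2 × 2955.56/(0.85 × 4 × 14.7)) = 3.215 in.
A_s = 0.85 f'_c a b / f_y = 0.85 × 4 × 3.215 × 14.7 / 75 = 2.142 in².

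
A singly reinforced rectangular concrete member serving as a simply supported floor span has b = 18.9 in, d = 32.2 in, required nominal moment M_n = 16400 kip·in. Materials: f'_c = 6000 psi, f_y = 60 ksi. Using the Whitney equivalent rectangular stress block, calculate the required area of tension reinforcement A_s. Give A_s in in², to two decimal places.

A_s ≈ 9.33 in²

From M_n = 0.85 f'_c a b (d − a/2):
a = d − √(d² − 2M_n/(0.85 f'_c b)) = 32.2 − √(32.2² − 2 × 16400/(0.85 × 6 × 18.9)) = 5.808 in.
A_s = 0.85 f'_c a b / f_y = 0.85 × 6 × 5.808 × 18.9 / 60 = 9.331 in².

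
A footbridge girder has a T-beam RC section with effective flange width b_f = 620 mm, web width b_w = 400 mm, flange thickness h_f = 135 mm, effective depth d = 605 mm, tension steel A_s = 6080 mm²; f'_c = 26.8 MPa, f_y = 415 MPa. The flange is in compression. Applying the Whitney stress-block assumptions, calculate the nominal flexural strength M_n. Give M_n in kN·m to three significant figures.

M_n ≈ 1290 kN·m

Tension: T = A_s f_y = 6080 × 415 = 2523200 N.
Try a within the flange: a = T/(0.85 f'_c b_f) = 2523200/(0.85 × 26.8 × 620) = 178.65 mm.
a = 178.65 > h_f = 135 mm: the block extends into the web. Split into flange-overhang and web parts.
C_f = 0.85 f'_c (b_f − b_w) h_f = 0.85 × 26.8 × (620 − 400) × 135 = 676566 N.
Remaining web compression depth: a_w = (T − C_f)/(0.85 f'_c b_w) = (2523200 − 676566)/(0.85 × 26.8 × 400) = 202.66 mm.
M_n = C_f(d − h_f/2) + (T − C_f)(d − a_w/2) = 676566 × (605 − 67.5) + 1846634 × (605 − 101.33) = 363.65 + 930.09 = 1293.74 × 10⁶ N·mm.
M_n = 1293.74 kN·m.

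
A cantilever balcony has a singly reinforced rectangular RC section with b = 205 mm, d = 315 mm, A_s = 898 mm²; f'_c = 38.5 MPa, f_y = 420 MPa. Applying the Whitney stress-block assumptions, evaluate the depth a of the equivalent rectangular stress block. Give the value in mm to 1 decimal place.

a ≈ 56.2 mm

T = A_s f_y = 898 × 420 = 377160 N = 377.16 kN.
Setting C = 0.85 f'_c a b equal to T: a = 377160/(0.85 × 38.5 × 205) = 56.2 mm.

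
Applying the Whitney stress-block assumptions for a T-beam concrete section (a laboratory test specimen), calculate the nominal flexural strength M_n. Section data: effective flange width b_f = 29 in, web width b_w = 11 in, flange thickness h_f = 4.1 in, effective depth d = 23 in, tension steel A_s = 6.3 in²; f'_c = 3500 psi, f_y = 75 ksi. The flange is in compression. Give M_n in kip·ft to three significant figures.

M_n ≈ 787 kip·ft

Tension: T = A_s f_y = 6.3 × 75 = 472.5 kips.
Try a within the flange: a = T/(0.85 f'_c b_f) = 472.5/(0.85 × 3.5 × 29) = 5.477 in.
a = 5.477 > h_f = 4.1 in: the block extends into the web. Split into flange-overhang and web parts.
C_f = 0.85 f'_c (b_f − b_w) h_f = 0.85 × 3.5 × (29 − 11) × 4.1 = 219.6 kips.
Remaining web compression depth: a_w = (T − C_f)/(0.85 f'_c b_w) = (472.5 − 219.6)/(0.85 × 3.5 × 11) = 7.728 in.
M_n = C_f(d − h_f/2) + (T − C_f)(d − a_w/2) = 219.6 × (23 − 2.05) + 252.9 × (23 − 3.864) = 4600.6 + 4839.5 = 9440.1 kip·in.
M_n = 9440.1/12 = 786.68 kip·ft.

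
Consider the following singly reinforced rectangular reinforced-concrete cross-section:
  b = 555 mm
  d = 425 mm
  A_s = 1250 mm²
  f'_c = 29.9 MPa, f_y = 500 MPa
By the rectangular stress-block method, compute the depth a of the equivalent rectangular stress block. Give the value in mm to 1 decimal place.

a ≈ 44.3 mm

T = A_s f_y = 1250 × 500 = 625000 N = 625 kN.
Setting C = 0.85 f'_c a b equal to T: a = 625000/(0.85 × 29.9 × 555) = 44.3 mm.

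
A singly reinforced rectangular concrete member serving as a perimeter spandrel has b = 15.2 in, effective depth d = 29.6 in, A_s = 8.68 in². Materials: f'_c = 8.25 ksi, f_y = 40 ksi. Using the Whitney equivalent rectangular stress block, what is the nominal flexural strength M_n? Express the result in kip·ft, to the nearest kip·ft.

M_n ≈ 809 kip·ft

T = A_s f_y = 8.68 × 40 = 347.2 kips.
a = T/(0.85 f'_c b) = 347.2/(0.85 × 8.25 × 15.2) = 3.257 in.
M_n = T(d − a/2) = 347.2 × (29.6 − 1.6285) = 9711.7 kip·in = 9711.7/12 = 809.31 kip·ft.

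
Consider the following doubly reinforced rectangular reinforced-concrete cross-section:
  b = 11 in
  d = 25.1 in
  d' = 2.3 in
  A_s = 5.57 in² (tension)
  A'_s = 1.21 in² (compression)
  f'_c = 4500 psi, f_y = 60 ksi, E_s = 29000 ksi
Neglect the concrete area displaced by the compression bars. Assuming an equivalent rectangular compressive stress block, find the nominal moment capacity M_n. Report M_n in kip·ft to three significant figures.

M_n ≈ 617 kip·ft

Assume both steels yield.
a = (A_s − A'_s) f_y/(0.85 f'_c b) = (5.57 − 1.21) × 60/(0.85 × 4.5 × 11) = 6.217 in.
c = a/β₁ = 6.217/0.825 = 7.536 in; ε'_s = 0.003(c − d')/c = 0.0021 ≥ ε_y = 0.0021, so the compression steel yields.
M_n = (A_s − A'_s) f_y (d − a/2) + A'_s f_y (d − d') = 261.6 × (25.1 − 3.1085) + 72.6 × (25.1 − 2.3) = 5753.0 + 1655.3 = 7408.3 kip·in = 7408.3/12 = 617.36 kip·ft.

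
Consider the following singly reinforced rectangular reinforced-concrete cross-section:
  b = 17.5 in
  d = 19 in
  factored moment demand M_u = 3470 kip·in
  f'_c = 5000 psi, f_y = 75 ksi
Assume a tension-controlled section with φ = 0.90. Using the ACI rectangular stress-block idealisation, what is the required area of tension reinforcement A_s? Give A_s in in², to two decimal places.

M_n = M_u/φ = 3470/0.90 = 3855.56 kip·in.
From M_n = 0.85 f'_c a b (d − a/2):
a = d − √(d² − 2M_n/(0.85 f'_c b)) = 19 − √(19² − 2 × 3855.56/(0.85 × 5 × 17.5)) = 2.959 in.
A_s = 0.85 f'_c a b / f_y = 0.85 × 5 × 2.959 × 17.5 / 75 = 2.934 in².

A_s ≈ 2.93 in²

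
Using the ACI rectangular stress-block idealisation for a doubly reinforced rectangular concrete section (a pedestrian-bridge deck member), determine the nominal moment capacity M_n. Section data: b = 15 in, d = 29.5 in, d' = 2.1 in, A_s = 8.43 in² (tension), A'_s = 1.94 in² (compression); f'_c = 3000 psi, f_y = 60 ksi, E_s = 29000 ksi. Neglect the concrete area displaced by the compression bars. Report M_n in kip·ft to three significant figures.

Assume both steels yield.
a = (A_s − A'_s) f_y/(0.85 f'_c b) = (8.43 − 1.94) × 60/(0.85 × 3 × 15) = 10.180 in.
c = a/β₁ = 10.180/0.85 = 11.976 in; ε'_s = 0.003(c − d')/c = 0.0025 ≥ ε_y = 0.0021, so the compression steel yields.
M_n = (A_s − A'_s) f_y (d − a/2) + A'_s f_y (d − d') = 389.4 × (29.5 − 5.09) + 116.4 × (29.5 − 2.1) = 9505.3 + 3189.4 = 12694.7 kip·in = 12694.7/12 = 1057.89 kip·ft.

M_n ≈ 1060 kip·ft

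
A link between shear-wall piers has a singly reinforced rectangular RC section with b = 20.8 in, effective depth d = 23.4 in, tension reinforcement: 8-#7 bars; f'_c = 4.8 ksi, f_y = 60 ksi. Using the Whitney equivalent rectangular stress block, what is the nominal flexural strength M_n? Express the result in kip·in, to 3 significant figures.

M_n ≈ 6250 kip·in

A_s = 8 × 0.6 = 4.8 in².
T = A_s f_y = 4.8 × 60 = 288 kips.
a = T/(0.85 f'_c b) = 288/(0.85 × 4.8 × 20.8) = 3.394 in.
M_n = T(d − a/2) = 288 × (23.4 − 1.697) = 6250.5 kip·in.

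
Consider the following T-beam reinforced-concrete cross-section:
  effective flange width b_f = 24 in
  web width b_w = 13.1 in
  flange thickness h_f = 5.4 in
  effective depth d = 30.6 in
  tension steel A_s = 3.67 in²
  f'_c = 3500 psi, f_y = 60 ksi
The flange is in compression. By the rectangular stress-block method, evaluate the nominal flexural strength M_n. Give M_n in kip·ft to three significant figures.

M_n ≈ 533 kip·ft

Tension: T = A_s f_y = 3.67 × 60 = 220.2 kips.
Try a within the flange: a = T/(0.85 f'_c b_f) = 220.2/(0.85 × 3.5 × 24) = 3.084 in.
Since a = 3.084 ≤ h_f = 5.4 in, the stress block lies entirely in the flange; analyse as a rectangular beam of width b_f.
M_n = T(d − a/2) = 220.2 × (30.6 − 1.542) = 6398.6 kip·in.
M_n = 6398.6/12 = 533.22 kip·ft.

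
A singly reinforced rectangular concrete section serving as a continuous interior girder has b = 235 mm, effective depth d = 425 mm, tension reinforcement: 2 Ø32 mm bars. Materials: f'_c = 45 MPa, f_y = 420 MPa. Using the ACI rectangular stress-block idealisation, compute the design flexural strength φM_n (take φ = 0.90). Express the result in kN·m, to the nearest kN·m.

A_s = 2 × 804 = 1608 mm².
T = A_s f_y = 1608 × 420 = 675360 N = 675.36 kN.
From C = T: a = T/(0.85 f'_c b) = 675360/(0.85 × 45 × 235) = 75.13 mm.
M_n = T(d − a/2) = 675.36 kN × (425 − 37.565) mm = 261.66 kN·m.
φM_n = 0.90 × 261.66 = 235.49 kN·m.

φM_n ≈ 235 kN·m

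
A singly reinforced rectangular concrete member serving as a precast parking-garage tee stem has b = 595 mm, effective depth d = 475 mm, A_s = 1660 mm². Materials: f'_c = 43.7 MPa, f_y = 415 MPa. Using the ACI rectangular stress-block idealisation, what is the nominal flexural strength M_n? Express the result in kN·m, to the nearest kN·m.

M_n ≈ 316 kN·m

T = A_s f_y = 1660 × 415 = 688900 N = 688.9 kN.
From C = T: a = T/(0.85 f'_c b) = 688900/(0.85 × 43.7 × 595) = 31.17 mm.
M_n = T(d − a/2) = 688.9 kN × (475 − 15.585) mm = 316.49 kN·m.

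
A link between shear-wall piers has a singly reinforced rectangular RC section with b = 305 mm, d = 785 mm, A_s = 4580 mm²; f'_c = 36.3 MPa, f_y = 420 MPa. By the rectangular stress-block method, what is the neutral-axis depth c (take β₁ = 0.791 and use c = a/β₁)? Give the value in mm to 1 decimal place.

c ≈ 258.4 mm

T = A_s f_y = 4580 × 420 = 1923600 N = 1923.6 kN.
Setting C = 0.85 f'_c a b equal to T: a = 1923600/(0.85 × 36.3 × 305) = 204.404 mm.
With β₁ = 0.791, c = a/β₁ = 204.404/0.791 = 258.4 mm.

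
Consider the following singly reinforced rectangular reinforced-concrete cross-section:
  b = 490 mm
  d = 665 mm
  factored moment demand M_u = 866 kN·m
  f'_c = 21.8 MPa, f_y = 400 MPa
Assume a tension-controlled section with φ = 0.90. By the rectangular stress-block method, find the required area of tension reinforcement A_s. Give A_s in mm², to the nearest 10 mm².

M_n = M_u/φ = 866/0.90 = 962.222 kN·m.
With M_n = 0.85 f'_c a b (d − a/2), solve the quadratic for a:
a = d − √(d² − 2M_n/(0.85 f'_c b)) = 665 − √(665² − 2 × 962.222×10⁶/(0.85 × 21.8 × 490)) = 185.13 mm.
A_s = 0.85 f'_c a b / f_y = 0.85 × 21.8 × 185.13 × 490 / 400 = 4202.3 mm².

A_s ≈ 4200 mm²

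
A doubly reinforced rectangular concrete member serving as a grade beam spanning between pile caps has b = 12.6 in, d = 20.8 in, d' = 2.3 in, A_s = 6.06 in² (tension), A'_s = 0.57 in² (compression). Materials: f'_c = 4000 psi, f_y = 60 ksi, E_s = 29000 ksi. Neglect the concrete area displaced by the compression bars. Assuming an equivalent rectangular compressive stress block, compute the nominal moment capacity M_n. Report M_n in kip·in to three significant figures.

M_n ≈ 6220 kip·in

Assume both steels yield.
a = (A_s − A'_s) f_y/(0.85 f'_c b) = (6.06 − 0.57) × 60/(0.85 × 4 × 12.6) = 7.689 in.
c = a/β₁ = 7.689/0.85 = 9.046 in; ε'_s = 0.003(c − d')/c = 0.0022 ≥ ε_y = 0.0021, so the compression steel yields.
M_n = (A_s − A'_s) f_y (d − a/2) + A'_s f_y (d − d') = 329.4 × (20.8 − 3.8445) + 34.2 × (20.8 − 2.3) = 5585.1 + 632.7 = 6217.8 kip·in.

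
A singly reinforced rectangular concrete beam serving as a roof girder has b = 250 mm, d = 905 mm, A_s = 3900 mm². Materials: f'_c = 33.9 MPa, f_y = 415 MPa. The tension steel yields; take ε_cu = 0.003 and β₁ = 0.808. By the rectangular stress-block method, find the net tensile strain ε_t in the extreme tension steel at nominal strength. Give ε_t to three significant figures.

a = A_s f_y/(0.85 f'_c b) = 224.67 mm.
β₁ = 0.808, so c = a/β₁ = 224.67/0.808 = 278.06 mm.
From the linear strain diagram with ε_cu = 0.003: ε_t = 0.003 (d − c)/c = 0.003 × (905 − 278.06)/278.06 = 0.00676.
Since ε_t ≥ 0.005, the section is tension-controlled.

ε_t ≈ 0.00676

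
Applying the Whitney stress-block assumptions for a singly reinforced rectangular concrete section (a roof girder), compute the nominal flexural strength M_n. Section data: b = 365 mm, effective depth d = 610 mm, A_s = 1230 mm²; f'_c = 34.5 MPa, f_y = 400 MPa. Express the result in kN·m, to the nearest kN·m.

M_n ≈ 289 kN·m

T = A_s f_y = 1230 × 400 = 492000 N = 492 kN.
From C = T: a = T/(0.85 f'_c b) = 492000/(0.85 × 34.5 × 365) = 45.97 mm.
M_n = T(d − a/2) = 492 kN × (610 − 22.985) mm = 288.81 kN·m.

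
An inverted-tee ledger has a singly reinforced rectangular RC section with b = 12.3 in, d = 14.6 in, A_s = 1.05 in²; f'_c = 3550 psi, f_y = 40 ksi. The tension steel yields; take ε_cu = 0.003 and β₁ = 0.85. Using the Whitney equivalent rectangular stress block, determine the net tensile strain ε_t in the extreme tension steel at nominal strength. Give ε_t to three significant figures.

ε_t ≈ 0.0299

a = A_s f_y/(0.85 f'_c b) = 1.132 in.
β₁ = 0.85, so c = a/β₁ = 1.132/0.85 = 1.332 in.
From the linear strain diagram with ε_cu = 0.003: ε_t = 0.003 (d − c)/c = 0.003 × (14.6 − 1.332)/1.332 = 0.0299.
Since ε_t ≥ 0.005, the section is tension-controlled.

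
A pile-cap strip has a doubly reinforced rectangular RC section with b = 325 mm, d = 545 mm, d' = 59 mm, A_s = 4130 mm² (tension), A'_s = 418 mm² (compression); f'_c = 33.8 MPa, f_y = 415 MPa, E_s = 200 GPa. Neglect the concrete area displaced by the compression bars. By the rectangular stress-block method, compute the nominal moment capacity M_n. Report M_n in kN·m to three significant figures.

Assume both tension and compression steel yield.
Net tension couple steel: A_s − A'_s = 3712 mm².
a = (A_s − A'_s) f_y / (0.85 f'_c b) = 1540480/(0.85 × 33.8 × 325) = 164.98 mm.
c = a/β₁ = 164.98/0.809 = 203.93 mm; ε'_s = 0.003(c − d')/c = 0.0021 ≥ f_y/E_s = 0.0021, so compression steel does yield.
M_n = (A_s − A'_s) f_y (d − a/2) + A'_s f_y (d − d') = [1540480 × (545 − 82.49) + 173470 × (545 − 59)] × 10⁻⁶ = 712.49 + 84.31 = 796.80 kN·m.

M_n ≈ 797 kN·m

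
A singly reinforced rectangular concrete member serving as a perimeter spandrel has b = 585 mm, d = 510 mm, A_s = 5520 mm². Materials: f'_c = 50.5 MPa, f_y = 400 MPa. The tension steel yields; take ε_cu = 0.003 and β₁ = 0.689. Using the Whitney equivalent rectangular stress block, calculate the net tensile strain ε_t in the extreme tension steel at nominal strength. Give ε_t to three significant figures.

a = A_s f_y/(0.85 f'_c b) = 87.93 mm.
β₁ = 0.689, so c = a/β₁ = 87.93/0.689 = 127.62 mm.
From the linear strain diagram with ε_cu = 0.003: ε_t = 0.003 (d − c)/c = 0.003 × (510 − 127.62)/127.62 = 0.00899.
Since ε_t ≥ 0.005, the section is tension-controlled.

ε_t ≈ 0.00899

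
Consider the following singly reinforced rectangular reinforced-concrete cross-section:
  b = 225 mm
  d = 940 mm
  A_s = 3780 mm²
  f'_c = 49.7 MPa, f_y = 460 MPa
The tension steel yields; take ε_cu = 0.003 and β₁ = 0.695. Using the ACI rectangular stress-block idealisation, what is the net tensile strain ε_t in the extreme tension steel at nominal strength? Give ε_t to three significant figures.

ε_t ≈ 0.00771

a = A_s f_y/(0.85 f'_c b) = 182.93 mm.
β₁ = 0.695, so c = a/β₁ = 182.93/0.695 = 263.21 mm.
From the linear strain diagram with ε_cu = 0.003: ε_t = 0.003 (d − c)/c = 0.003 × (940 − 263.21)/263.21 = 0.00771.
Since ε_t ≥ 0.005, the section is tension-controlled.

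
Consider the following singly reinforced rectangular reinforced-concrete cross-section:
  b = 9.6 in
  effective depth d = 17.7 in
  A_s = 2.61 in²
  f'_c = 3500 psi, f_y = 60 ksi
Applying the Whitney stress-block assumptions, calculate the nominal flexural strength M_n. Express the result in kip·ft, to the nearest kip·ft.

T = A_s f_y = 2.61 × 60 = 156.6 kips.
a = T/(0.85 f'_c b) = 156.6/(0.85 × 3.5 × 9.6) = 5.483 in.
M_n = T(d − a/2) = 156.6 × (17.7 − 2.7415) = 2342.5 kip·in = 2342.5/12 = 195.21 kip·ft.

M_n ≈ 195 kip·ft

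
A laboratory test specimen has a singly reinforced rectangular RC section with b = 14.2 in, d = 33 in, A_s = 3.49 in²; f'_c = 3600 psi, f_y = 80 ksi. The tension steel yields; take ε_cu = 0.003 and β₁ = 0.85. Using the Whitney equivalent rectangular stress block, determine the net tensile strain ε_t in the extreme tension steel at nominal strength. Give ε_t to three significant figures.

a = A_s f_y/(0.85 f'_c b) = 6.425 in.
β₁ = 0.85, so c = a/β₁ = 6.425/0.85 = 7.559 in.
From the linear strain diagram with ε_cu = 0.003: ε_t = 0.003 (d − c)/c = 0.003 × (33 − 7.559)/7.559 = 0.0101.
Since ε_t ≥ 0.005, the section is tension-controlled.

ε_t ≈ 0.0101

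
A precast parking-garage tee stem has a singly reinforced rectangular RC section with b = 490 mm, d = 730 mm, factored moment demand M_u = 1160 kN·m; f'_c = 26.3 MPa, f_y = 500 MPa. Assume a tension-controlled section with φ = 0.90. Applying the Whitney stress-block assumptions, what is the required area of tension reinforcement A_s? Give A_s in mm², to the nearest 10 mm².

A_s ≈ 4040 mm²

M_n = M_u/φ = 1160/0.90 = 1288.89 kN·m.
With M_n = 0.85 f'_c a b (d − a/2), solve the quadratic for a:
a = d − √(d² − 2M_n/(0.85 f'_c b)) = 730 − √(730² − 2 × 1288.89×10⁶/(0.85 × 26.3 × 490)) = 184.50 mm.
A_s = 0.85 f'_c a b / f_y = 0.85 × 26.3 × 184.50 × 490 / 500 = 4042.0 mm².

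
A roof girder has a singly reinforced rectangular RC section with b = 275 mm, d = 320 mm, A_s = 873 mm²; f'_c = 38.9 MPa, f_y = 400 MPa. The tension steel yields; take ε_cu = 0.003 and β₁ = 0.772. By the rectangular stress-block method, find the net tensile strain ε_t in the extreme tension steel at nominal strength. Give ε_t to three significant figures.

a = A_s f_y/(0.85 f'_c b) = 38.40 mm.
β₁ = 0.772, so c = a/β₁ = 38.40/0.772 = 49.74 mm.
From the linear strain diagram with ε_cu = 0.003: ε_t = 0.003 (d − c)/c = 0.003 × (320 − 49.74)/49.74 = 0.0163.
Since ε_t ≥ 0.005, the section is tension-controlled.

ε_t ≈ 0.0163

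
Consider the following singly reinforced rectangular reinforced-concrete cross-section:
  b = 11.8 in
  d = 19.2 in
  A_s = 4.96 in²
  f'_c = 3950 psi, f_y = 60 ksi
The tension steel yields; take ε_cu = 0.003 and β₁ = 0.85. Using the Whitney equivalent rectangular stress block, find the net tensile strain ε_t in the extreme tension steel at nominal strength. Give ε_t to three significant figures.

ε_t ≈ 0.00352

a = A_s f_y/(0.85 f'_c b) = 7.512 in.
β₁ = 0.85, so c = a/β₁ = 7.512/0.85 = 8.838 in.
From the linear strain diagram with ε_cu = 0.003: ε_t = 0.003 (d − c)/c = 0.003 × (19.2 − 8.838)/8.838 = 0.00352.
ε_t < 0.004 — the section is over-reinforced for flexure under ACI limits.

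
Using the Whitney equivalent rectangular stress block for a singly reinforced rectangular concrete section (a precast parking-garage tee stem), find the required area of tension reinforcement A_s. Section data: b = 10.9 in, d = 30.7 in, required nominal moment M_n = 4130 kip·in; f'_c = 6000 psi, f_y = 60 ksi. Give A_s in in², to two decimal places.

From M_n = 0.85 f'_c a b (d − a/2):
a = d − √(d² − 2M_n/(0.85 f'_c b)) = 30.7 − √(30.7² − 2 × 4130/(0.85 × 6 × 10.9)) = 2.524 in.
A_s = 0.85 f'_c a b / f_y = 0.85 × 6 × 2.524 × 10.9 / 60 = 2.338 in².

A_s ≈ 2.34 in²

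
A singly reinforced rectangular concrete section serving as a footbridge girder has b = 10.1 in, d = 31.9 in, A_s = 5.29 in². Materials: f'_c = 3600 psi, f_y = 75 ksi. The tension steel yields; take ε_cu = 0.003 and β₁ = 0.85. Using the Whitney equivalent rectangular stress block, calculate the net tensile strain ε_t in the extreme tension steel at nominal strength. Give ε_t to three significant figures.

a = A_s f_y/(0.85 f'_c b) = 12.837 in.
β₁ = 0.85, so c = a/β₁ = 12.837/0.85 = 15.102 in.
From the linear strain diagram with ε_cu = 0.003: ε_t = 0.003 (d − c)/c = 0.003 × (31.9 − 15.102)/15.102 = 0.00334.
ε_t < 0.004 — the section is over-reinforced for flexure under ACI limits.

ε_t ≈ 0.00334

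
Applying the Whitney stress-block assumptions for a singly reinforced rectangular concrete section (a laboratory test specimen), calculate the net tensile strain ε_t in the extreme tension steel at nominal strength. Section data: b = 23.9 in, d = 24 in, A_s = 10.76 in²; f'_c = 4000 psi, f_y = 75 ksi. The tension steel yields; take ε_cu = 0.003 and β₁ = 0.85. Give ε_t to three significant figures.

ε_t ≈ 0.00316

a = A_s f_y/(0.85 f'_c b) = 9.931 in.
β₁ = 0.85, so c = a/β₁ = 9.931/0.85 = 11.684 in.
From the linear strain diagram with ε_cu = 0.003: ε_t = 0.003 (d − c)/c = 0.003 × (24 − 11.684)/11.684 = 0.00316.
ε_t < 0.004 — the section is over-reinforced for flexure under ACI limits.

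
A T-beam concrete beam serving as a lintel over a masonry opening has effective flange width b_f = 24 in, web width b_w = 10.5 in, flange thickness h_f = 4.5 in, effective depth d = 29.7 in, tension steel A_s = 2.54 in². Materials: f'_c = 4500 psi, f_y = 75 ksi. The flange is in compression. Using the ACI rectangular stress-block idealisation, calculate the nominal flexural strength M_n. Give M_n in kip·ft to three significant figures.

Tension: T = A_s f_y = 2.54 × 75 = 190.5 kips.
Try a within the flange: a = T/(0.85 f'_c b_f) = 190.5/(0.85 × 4.5 × 24) = 2.075 in.
Since a = 2.075 ≤ h_f = 4.5 in, the stress block lies entirely in the flange; analyse as a rectangular beam of width b_f.
M_n = T(d − a/2) = 190.5 × (29.7 − 1.0375) = 5460.2 kip·in.
M_n = 5460.2/12 = 455.02 kip·ft.

M_n ≈ 455 kip·ft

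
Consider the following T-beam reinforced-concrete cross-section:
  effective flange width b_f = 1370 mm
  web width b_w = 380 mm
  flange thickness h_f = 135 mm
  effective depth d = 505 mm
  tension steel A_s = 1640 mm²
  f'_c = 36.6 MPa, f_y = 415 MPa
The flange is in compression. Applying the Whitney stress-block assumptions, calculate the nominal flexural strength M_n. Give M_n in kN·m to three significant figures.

M_n ≈ 338 kN·m

Tension: T = A_s f_y = 1640 × 415 = 680600 N.
Try a within the flange: a = T/(0.85 f'_c b_f) = 680600/(0.85 × 36.6 × 1370) = 15.97 mm.
Since a = 15.97 ≤ h_f = 135 mm, the stress block lies entirely in the flange; analyse as a rectangular beam of width b_f.
M_n = T(d − a/2) = 680600 × (505 − 7.985) = 338.27 × 10⁶ N·mm.
M_n = 338.27 kN·m.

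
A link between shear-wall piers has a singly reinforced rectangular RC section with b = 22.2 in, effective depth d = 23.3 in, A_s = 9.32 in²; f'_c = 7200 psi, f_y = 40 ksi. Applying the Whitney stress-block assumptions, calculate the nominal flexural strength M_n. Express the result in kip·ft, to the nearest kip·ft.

M_n ≈ 681 kip·ft

T = A_s f_y = 9.32 × 40 = 372.8 kips.
a = T/(0.85 f'_c b) = 372.8/(0.85 × 7.2 × 22.2) = 2.744 in.
M_n = T(d − a/2) = 372.8 × (23.3 − 1.372) = 8174.8 kip·in = 8174.8/12 = 681.23 kip·ft.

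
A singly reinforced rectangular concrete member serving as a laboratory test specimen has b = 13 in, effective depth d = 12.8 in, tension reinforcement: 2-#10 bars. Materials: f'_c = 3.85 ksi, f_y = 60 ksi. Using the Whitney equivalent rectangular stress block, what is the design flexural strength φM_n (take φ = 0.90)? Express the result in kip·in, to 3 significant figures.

A_s = 2 × 1.27 = 2.54 in².
T = A_s f_y = 2.54 × 60 = 152.4 kips.
a = T/(0.85 f'_c b) = 152.4/(0.85 × 3.85 × 13) = 3.582 in.
M_n = T(d − a/2) = 152.4 × (12.8 − 1.791) = 1677.8 kip·in.
φM_n = 0.90 × 1677.8 = 1510.0 kip·in.

φM_n ≈ 1510 kip·in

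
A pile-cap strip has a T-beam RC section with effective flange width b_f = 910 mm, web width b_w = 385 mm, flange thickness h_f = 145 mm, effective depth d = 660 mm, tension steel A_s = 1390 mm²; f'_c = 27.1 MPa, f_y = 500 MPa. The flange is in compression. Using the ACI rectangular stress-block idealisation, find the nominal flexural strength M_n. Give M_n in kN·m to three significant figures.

Tension: T = A_s f_y = 1390 × 500 = 695000 N.
Try a within the flange: a = T/(0.85 f'_c b_f) = 695000/(0.85 × 27.1 × 910) = 33.16 mm.
Since a = 33.16 ≤ h_f = 145 mm, the stress block lies entirely in the flange; analyse as a rectangular beam of width b_f.
M_n = T(d − a/2) = 695000 × (660 − 16.58) = 447.18 × 10⁶ N·mm.
M_n = 447.18 kN·m.

M_n ≈ 447 kN·m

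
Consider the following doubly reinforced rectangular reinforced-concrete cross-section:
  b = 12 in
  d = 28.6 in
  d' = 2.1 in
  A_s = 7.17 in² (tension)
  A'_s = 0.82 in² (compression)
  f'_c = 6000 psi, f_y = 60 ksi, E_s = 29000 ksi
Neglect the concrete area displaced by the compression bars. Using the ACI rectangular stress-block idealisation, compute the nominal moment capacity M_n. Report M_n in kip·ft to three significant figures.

Assume both steels yield.
a = (A_s − A'_s) f_y/(0.85 f'_c b) = (7.17 − 0.82) × 60/(0.85 × 6 × 12) = 6.225 in.
c = a/β₁ = 6.225/0.75 = 8.300 in; ε'_s = 0.003(c − d')/c = 0.0022 ≥ ε_y = 0.0021, so the compression steel yields.
M_n = (A_s − A'_s) f_y (d − a/2) + A'_s f_y (d − d') = 381 × (28.6 − 3.1125) + 49.2 × (28.6 − 2.1) = 9710.7 + 1303.8 = 11014.5 kip·in = 11014.5/12 = 917.88 kip·ft.

M_n ≈ 918 kip·ft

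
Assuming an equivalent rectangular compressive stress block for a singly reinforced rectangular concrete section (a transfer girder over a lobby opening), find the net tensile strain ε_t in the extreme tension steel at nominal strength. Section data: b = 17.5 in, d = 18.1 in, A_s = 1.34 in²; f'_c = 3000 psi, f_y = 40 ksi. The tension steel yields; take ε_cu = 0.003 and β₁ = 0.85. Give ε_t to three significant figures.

ε_t ≈ 0.0354

a = A_s f_y/(0.85 f'_c b) = 1.201 in.
β₁ = 0.85, so c = a/β₁ = 1.201/0.85 = 1.413 in.
From the linear strain diagram with ε_cu = 0.003: ε_t = 0.003 (d − c)/c = 0.003 × (18.1 − 1.413)/1.413 = 0.0354.
Since ε_t ≥ 0.005, the section is tension-controlled.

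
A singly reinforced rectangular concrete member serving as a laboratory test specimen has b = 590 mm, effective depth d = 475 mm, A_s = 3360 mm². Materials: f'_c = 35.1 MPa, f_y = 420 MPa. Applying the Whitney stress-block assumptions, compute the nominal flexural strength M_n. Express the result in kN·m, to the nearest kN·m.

T = A_s f_y = 3360 × 420 = 1411200 N = 1411.2 kN.
From C = T: a = T/(0.85 f'_c b) = 1411200/(0.85 × 35.1 × 590) = 80.17 mm.
M_n = T(d − a/2) = 1411.2 kN × (475 − 40.085) mm = 613.75 kN·m.

M_n ≈ 614 kN·m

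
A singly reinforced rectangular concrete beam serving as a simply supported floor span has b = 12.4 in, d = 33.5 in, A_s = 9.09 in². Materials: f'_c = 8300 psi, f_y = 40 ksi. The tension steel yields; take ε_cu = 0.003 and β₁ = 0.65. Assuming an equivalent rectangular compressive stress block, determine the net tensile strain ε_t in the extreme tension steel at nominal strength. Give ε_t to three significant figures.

a = A_s f_y/(0.85 f'_c b) = 4.156 in.
β₁ = 0.65, so c = a/β₁ = 4.156/0.65 = 6.394 in.
From the linear strain diagram with ε_cu = 0.003: ε_t = 0.003 (d − c)/c = 0.003 × (33.5 − 6.394)/6.394 = 0.0127.
Since ε_t ≥ 0.005, the section is tension-controlled.

ε_t ≈ 0.0127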